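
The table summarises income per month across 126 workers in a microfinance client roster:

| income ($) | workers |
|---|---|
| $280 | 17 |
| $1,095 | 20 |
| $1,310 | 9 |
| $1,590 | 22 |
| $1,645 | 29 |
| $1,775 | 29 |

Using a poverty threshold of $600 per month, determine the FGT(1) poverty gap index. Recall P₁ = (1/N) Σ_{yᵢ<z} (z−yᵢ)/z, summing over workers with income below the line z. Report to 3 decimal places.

Incomes under z: 17×$280 (q = 17 of N = 126).
Shortfall ratios: (600−280)/600 = 0.5333 (×17).
Sum of shortfalls = 9.066667; P₁ averages over all N: 9.066667 / 126 = 0.072.

0.072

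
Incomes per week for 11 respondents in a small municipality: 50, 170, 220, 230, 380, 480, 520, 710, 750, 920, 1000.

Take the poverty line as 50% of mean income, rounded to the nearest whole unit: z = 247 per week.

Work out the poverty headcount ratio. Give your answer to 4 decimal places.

4 of the 11 respondents have income below 247.
H = 4/11 = 0.3636.

0.3636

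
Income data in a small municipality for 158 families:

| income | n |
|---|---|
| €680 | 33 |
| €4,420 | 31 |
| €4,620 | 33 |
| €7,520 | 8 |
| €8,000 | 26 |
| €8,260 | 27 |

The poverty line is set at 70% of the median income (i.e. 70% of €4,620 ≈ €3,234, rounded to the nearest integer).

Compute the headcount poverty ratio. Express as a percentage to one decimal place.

33 of the 158 families have income below €3,234.
H = 33/158 = 20.9%.

20.9%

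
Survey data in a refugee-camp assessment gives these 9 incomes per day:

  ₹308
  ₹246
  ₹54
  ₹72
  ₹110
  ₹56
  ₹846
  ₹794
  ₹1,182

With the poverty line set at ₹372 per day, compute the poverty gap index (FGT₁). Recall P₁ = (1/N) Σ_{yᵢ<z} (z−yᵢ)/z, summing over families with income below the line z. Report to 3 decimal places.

0.414

Incomes under z: ₹54, ₹56, ₹72, ₹110, ₹246, ₹308 (q = 6 of N = 9).
Shortfall ratios: (372−54)/372 = 0.8548; (372−56)/372 = 0.8495; (372−72)/372 = 0.8065; (372−110)/372 = 0.7043; (372−246)/372 = 0.3387; (372−308)/372 = 0.1720.
Σ = 3.725806. Dividing by the full population N = 9 gives P₁ = 0.414.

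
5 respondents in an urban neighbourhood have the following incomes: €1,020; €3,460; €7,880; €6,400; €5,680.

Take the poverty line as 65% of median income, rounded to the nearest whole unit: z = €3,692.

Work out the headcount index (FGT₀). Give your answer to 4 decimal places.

0.4000

2 of the 5 respondents have income below €3,692.
H = 2/5 = 0.4000.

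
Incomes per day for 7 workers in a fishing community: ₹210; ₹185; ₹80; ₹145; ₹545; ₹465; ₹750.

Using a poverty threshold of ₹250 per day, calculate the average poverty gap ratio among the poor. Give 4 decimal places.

Incomes under z: ₹80, ₹145, ₹185, ₹210 (q = 4 of N = 7).
Shortfall ratios (z−y)/z: 0.6800, 0.4200, 0.2600, 0.1600; sum = 1.520000.
The income-gap ratio divides by q (the poor only): 1.520000 / 4 = 0.3800.

0.3800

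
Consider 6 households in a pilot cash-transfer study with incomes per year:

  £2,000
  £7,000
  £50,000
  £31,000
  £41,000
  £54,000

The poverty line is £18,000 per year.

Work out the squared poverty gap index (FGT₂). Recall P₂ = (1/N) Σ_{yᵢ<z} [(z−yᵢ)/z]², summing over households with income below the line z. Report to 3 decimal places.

0.194

Poor units: £2,000, £7,000 (q = 2 of N = 6).
Gap ratios (z−y)/z: (18000−2000)/18000 = 0.8889; (18000−7000)/18000 = 0.6111.
Squared: 0.7901; 0.3735.
Sum = 1.163580; P₂ = 1.163580 / 6 = 0.194.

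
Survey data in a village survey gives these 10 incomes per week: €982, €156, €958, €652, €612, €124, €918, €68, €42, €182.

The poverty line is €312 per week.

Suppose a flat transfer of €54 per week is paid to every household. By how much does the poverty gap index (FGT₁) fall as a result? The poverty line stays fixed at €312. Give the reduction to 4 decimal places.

Before: below the line — €42, €68, €124, €156, €182; poverty gap index (FGT₁) = 0.316667.
After the €54 transfer: below the line — €96, €122, €178, €210, €236; poverty gap index (FGT₁) = 0.230128.
Reduction = 0.316667 − 0.230128 = 0.0865.

0.0865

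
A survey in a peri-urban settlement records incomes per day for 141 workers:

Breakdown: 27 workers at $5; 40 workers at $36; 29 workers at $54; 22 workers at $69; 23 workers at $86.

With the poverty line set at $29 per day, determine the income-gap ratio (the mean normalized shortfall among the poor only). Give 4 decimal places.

Incomes under z: 27×$5 (q = 27 of N = 141).
Shortfall ratios (z−y)/z: 0.8276 (×27); sum = 22.344828.
I averages over the q = 27 poor units only: 22.344828 / 27 = 0.8276.

0.8276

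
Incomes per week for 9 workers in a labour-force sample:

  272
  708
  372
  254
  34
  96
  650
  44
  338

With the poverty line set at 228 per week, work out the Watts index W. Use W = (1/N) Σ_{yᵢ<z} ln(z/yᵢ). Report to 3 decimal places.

Poor units: 34, 44, 96 (q = 3 of N = 9).
Log shortfalls: ln(228/34) = 1.9030; ln(228/44) = 1.6452; ln(228/96) = 0.8650.
W = 4.413139 / 9 = 0.490.

0.490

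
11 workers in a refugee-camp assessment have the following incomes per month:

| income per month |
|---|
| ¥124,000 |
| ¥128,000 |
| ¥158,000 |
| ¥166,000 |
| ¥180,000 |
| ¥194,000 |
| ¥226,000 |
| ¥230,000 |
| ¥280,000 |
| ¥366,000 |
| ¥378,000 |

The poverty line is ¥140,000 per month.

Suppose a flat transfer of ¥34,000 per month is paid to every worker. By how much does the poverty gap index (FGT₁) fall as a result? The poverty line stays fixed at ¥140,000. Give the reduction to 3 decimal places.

0.018

Before: below the line — ¥124,000, ¥128,000; poverty gap index (FGT₁) = 0.01818.
After the ¥34,000 transfer: below the line — none; poverty gap index (FGT₁) = 0.00000.
Reduction = 0.01818 − 0.00000 = 0.018.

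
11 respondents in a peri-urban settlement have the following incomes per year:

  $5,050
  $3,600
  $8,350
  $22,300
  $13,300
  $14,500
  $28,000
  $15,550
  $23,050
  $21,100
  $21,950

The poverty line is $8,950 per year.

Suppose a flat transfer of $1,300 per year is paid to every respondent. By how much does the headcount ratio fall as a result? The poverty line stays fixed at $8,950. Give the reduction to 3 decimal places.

0.091

Before: below the line — $3,600, $5,050, $8,350; headcount ratio = 0.27273.
After the $1,300 transfer: below the line — $4,900, $6,350; headcount ratio = 0.18182.
Reduction = 0.27273 − 0.18182 = 0.091.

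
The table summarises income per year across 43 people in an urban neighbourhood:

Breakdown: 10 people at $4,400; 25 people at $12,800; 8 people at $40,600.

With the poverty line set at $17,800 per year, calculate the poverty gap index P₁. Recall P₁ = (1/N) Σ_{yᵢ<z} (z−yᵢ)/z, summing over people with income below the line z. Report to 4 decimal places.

0.3384

Below z: 10×$4,400, 25×$12,800 (q = 35 of N = 43).
Relative gaps: (17800−4400)/17800 = 0.7528 (×10); (17800−12800)/17800 = 0.2809 (×25).
Σ = 14.550562. Dividing by the full population N = 43 gives P₁ = 0.3384.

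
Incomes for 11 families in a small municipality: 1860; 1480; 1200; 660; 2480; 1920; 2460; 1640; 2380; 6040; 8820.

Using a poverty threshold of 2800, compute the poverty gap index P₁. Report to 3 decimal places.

0.296

Below z: 660, 1200, 1480, 1640, 1860, 1920, 2380, 2460, 2480 (q = 9 of N = 11).
Gap ratios (z−y)/z: (2800−660)/2800 = 0.7643; (2800−1200)/2800 = 0.5714; (2800−1480)/2800 = 0.4714; (2800−1640)/2800 = 0.4143; (2800−1860)/2800 = 0.3357; (2800−1920)/2800 = 0.3143; (2800−2380)/2800 = 0.1500; (2800−2460)/2800 = 0.1214; (2800−2480)/2800 = 0.1143.
Sum of shortfalls = 3.257143; P₁ averages over all N: 3.257143 / 11 = 0.296.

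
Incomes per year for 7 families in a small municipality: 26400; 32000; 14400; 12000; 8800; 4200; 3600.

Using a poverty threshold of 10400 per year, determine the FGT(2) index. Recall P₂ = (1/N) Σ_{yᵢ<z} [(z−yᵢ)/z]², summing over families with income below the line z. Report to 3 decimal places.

0.115

Incomes under z: 3600, 4200, 8800 (q = 3 of N = 7).
Relative gaps: (10400−3600)/10400 = 0.6538; (10400−4200)/10400 = 0.5962; (10400−8800)/10400 = 0.1538.
Squared: 0.4275; 0.3554; 0.0237.
Sum = 0.806583; P₂ = 0.806583 / 7 = 0.115.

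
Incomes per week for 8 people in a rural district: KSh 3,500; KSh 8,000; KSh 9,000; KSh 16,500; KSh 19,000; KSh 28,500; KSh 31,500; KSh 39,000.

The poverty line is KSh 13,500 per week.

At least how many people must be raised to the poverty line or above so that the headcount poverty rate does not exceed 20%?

3 of the 8 people are poor, so H = 3/8 = 0.375.
A headcount ratio of at most 20% allows at most ⌊0.20 × 8⌋ = 1 poor people.
So at least 3 − 1 = 2 must be lifted.

2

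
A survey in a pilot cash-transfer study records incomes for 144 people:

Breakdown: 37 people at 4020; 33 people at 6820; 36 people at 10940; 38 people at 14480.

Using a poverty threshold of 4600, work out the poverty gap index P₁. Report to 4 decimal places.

Below the line: 37×4020 (q = 37 of N = 144).
Relative gaps: (4600−4020)/4600 = 0.1261 (×37).
Σ = 4.665217. Dividing by the full population N = 144 gives P₁ = 0.0324.

0.0324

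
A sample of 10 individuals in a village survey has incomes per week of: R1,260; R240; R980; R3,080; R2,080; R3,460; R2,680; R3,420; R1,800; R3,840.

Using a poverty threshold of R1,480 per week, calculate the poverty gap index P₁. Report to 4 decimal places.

0.1324

Below the line: R240, R980, R1,260 (q = 3 of N = 10).
Relative gaps: (1480−240)/1480 = 0.8378; (1480−980)/1480 = 0.3378; (1480−1260)/1480 = 0.1486.
Σ = 1.324324. Dividing by the full population N = 10 gives P₁ = 0.1324.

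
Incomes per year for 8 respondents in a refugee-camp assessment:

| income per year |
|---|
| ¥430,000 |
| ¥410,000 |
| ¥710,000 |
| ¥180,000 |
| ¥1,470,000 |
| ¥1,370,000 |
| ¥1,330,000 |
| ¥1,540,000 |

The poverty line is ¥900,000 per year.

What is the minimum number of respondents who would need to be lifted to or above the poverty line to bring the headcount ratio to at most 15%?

3

4 of the 8 respondents are poor, so H = 4/8 = 0.500.
A headcount ratio of at most 15% allows at most ⌊0.15 × 8⌋ = 1 poor respondents.
So at least 4 − 1 = 3 must be lifted.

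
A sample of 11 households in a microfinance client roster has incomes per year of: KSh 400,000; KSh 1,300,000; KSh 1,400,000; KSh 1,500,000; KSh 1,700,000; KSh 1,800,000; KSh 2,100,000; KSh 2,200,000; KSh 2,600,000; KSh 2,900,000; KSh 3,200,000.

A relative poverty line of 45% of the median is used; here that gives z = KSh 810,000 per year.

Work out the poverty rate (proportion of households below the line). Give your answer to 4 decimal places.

0.0909

1 of the 11 households have income below KSh 810,000.
H = 1/11 = 0.0909.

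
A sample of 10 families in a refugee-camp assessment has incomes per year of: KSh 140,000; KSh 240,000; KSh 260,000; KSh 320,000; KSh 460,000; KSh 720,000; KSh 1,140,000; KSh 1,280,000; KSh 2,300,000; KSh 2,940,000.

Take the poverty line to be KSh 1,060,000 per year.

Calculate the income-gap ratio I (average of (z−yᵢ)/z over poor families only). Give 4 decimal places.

0.6635

Below the line: KSh 140,000, KSh 240,000, KSh 260,000, KSh 320,000, KSh 460,000, KSh 720,000 (q = 6 of N = 10).
Shortfall ratios (z−y)/z: 0.8679, 0.7736, 0.7547, 0.6981, 0.5660, 0.3208; sum = 3.981132.
The income-gap ratio divides by q (the poor only): 3.981132 / 6 = 0.6635.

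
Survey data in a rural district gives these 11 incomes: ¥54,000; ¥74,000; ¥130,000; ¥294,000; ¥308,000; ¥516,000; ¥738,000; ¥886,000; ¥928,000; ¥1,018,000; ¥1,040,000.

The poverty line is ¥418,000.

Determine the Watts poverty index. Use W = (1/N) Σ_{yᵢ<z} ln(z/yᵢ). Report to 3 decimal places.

0.509

Below the line: ¥54,000, ¥74,000, ¥130,000, ¥294,000, ¥308,000 (q = 5 of N = 11).
Log shortfalls: ln(418000/54000) = 2.0465; ln(418000/74000) = 1.7314; ln(418000/130000) = 1.1679; ln(418000/294000) = 0.3519; ln(418000/308000) = 0.3054.
W = 5.603144 / 11 = 0.509.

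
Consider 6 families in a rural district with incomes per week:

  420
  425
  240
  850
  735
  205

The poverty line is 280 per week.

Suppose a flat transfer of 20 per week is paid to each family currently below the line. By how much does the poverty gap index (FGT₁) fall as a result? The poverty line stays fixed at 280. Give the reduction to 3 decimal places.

Before: below the line — 205, 240; poverty gap index (FGT₁) = 0.06845.
After the 20 transfer: below the line — 225, 260; poverty gap index (FGT₁) = 0.04464.
Reduction = 0.06845 − 0.04464 = 0.024.

0.024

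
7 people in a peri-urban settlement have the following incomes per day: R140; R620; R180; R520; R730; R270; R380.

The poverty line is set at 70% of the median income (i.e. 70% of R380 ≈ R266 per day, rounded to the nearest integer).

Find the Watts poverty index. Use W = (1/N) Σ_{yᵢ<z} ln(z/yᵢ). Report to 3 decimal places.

Below z: R140, R180 (q = 2 of N = 7).
Log gaps: ln(266/140) = 0.6419; ln(266/180) = 0.3905.
W = 1.032393 / 7 = 0.147.

0.147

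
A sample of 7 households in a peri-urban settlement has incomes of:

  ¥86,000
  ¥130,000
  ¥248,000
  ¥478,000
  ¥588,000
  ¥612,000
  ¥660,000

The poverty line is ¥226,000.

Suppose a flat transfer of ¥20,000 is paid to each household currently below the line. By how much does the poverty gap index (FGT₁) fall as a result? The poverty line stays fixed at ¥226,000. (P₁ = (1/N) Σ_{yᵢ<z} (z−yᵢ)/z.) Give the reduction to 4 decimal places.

0.0253

Before: below the line — ¥86,000, ¥130,000; poverty gap index (FGT₁) = 0.149178.
After the ¥20,000 transfer: below the line — ¥106,000, ¥150,000; poverty gap index (FGT₁) = 0.123894.
Reduction = 0.149178 − 0.123894 = 0.0253.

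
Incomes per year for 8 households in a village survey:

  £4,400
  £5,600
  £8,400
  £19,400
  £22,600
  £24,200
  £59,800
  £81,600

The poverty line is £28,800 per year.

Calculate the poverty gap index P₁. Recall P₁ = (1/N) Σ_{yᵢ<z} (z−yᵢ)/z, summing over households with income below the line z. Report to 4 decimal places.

0.3828

Poor units: £4,400, £5,600, £8,400, £19,400, £22,600, £24,200 (q = 6 of N = 8).
Gap ratios (z−y)/z: (28800−4400)/28800 = 0.8472; (28800−5600)/28800 = 0.8056; (28800−8400)/28800 = 0.7083; (28800−19400)/28800 = 0.3264; (28800−22600)/28800 = 0.2153; (28800−24200)/28800 = 0.1597.
Σ = 3.062500. Dividing by the full population N = 8 gives P₁ = 0.3828.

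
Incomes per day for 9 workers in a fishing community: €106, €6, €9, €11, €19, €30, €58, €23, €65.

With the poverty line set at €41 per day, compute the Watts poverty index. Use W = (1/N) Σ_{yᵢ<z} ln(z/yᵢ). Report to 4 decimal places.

0.7126

Poor units: €6, €9, €11, €19, €23, €30 (q = 6 of N = 9).
ln(z/y) terms: ln(41/6) = 1.9218; ln(41/9) = 1.5163; ln(41/11) = 1.3157; ln(41/19) = 0.7691; ln(41/23) = 0.5781; ln(41/30) = 0.3124.
W = 6.413423 / 9 = 0.7126.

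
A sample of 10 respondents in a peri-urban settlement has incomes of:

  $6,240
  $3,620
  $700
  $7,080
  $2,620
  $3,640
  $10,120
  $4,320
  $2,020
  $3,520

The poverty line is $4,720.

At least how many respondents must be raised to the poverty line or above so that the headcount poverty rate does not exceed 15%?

6

7 of the 10 respondents are poor, so H = 7/10 = 0.700.
A headcount ratio of at most 15% allows at most ⌊0.15 × 10⌋ = 1 poor respondents.
So at least 7 − 1 = 6 must be lifted.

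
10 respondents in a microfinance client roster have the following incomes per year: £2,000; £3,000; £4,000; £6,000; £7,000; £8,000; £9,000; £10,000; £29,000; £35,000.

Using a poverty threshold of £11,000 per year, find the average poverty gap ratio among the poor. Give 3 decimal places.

0.443

Below the line: £2,000, £3,000, £4,000, £6,000, £7,000, £8,000, £9,000, £10,000 (q = 8 of N = 10).
Shortfall ratios (z−y)/z: 0.8182, 0.7273, 0.6364, 0.4545, 0.3636, 0.2727, 0.1818, 0.0909; sum = 3.545455.
I averages over the q = 8 poor units only: 3.545455 / 8 = 0.443.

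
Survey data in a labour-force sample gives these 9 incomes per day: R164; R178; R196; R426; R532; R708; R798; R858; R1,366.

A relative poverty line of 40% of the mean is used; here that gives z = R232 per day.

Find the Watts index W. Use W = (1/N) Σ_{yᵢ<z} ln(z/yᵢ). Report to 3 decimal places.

Below z: R164, R178, R196 (q = 3 of N = 9).
Log shortfalls: ln(232/164) = 0.3469; ln(232/178) = 0.2650; ln(232/196) = 0.1686.
W = 0.780447 / 9 = 0.087.

0.087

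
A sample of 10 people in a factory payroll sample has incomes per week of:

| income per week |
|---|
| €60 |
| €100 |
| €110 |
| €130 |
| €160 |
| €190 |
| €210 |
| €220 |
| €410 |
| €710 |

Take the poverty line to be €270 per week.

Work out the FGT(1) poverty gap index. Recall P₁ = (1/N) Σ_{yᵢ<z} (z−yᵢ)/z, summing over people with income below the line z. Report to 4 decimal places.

Below the line: €60, €100, €110, €130, €160, €190, €210, €220 (q = 8 of N = 10).
Gap ratios (z−y)/z: (270−60)/270 = 0.7778; (270−100)/270 = 0.6296; (270−110)/270 = 0.5926; (270−130)/270 = 0.5185; (270−160)/270 = 0.4074; (270−190)/270 = 0.2963; (270−210)/270 = 0.2222; (270−220)/270 = 0.1852.
Σ = 3.629630. Dividing by the full population N = 10 gives P₁ = 0.3630.

0.3630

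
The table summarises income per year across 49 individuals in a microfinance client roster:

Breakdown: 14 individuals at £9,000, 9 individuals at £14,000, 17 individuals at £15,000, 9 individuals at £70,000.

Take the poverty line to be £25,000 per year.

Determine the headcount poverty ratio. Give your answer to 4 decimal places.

40 of the 49 individuals have income below £25,000.
H = 40/49 = 0.8163.

0.8163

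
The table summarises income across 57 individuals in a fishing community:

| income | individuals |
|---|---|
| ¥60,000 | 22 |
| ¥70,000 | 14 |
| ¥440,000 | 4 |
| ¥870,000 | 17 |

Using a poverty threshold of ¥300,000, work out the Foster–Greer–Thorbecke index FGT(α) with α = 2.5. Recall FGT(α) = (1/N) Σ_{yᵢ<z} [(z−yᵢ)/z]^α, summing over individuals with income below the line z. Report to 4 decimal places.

Poor units: 22×¥60,000, 14×¥70,000 (q = 36 of N = 57).
Shortfall ratios: (300000−60000)/300000 = 0.8000 (×22); (300000−70000)/300000 = 0.7667 (×14).
Raised to α = 2.5: 0.57243 (×22); 0.51466 (×14).
Sum = 19.798709; FGT(2.5) = 19.798709 / 57 = 0.3473.

0.3473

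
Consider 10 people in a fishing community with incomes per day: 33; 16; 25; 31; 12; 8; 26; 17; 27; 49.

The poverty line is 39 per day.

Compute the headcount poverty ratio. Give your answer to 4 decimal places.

9 of the 10 people have income below 39.
H = 9/10 = 0.9000.

0.9000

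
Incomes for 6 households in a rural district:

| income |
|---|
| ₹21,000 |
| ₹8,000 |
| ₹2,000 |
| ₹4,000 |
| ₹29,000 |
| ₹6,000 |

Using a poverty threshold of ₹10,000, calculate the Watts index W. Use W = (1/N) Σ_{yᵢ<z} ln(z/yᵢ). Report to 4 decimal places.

Below the line: ₹2,000, ₹4,000, ₹6,000, ₹8,000 (q = 4 of N = 6).
Log gaps: ln(10000/2000) = 1.6094; ln(10000/4000) = 0.9163; ln(10000/6000) = 0.5108; ln(10000/8000) = 0.2231.
W = 3.259698 / 6 = 0.5433.

0.5433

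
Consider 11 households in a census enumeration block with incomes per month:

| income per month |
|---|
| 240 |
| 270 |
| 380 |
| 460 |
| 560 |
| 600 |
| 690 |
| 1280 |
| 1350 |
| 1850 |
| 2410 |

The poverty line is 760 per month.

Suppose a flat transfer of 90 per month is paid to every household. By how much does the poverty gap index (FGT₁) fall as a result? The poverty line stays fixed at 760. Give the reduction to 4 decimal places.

Before: below the line — 240, 270, 380, 460, 560, 600, 690; poverty gap index (FGT₁) = 0.253589.
After the 90 transfer: below the line — 330, 360, 470, 550, 650, 690; poverty gap index (FGT₁) = 0.180622.
Reduction = 0.253589 − 0.180622 = 0.0730.

0.0730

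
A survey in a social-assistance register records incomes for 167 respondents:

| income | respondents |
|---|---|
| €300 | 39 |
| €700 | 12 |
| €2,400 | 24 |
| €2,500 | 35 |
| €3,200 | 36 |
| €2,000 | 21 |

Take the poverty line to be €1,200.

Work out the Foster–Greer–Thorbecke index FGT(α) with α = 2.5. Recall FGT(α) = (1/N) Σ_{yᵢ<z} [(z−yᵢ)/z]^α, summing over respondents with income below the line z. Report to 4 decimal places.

Poor units: 39×€300, 12×€700 (q = 51 of N = 167).
Shortfall ratios: (1200−300)/1200 = 0.7500 (×39); (1200−700)/1200 = 0.4167 (×12).
Raised to α = 2.5: 0.48714 (×39); 0.11207 (×12).
Sum = 20.343218; FGT(2.5) = 20.343218 / 167 = 0.1218.

0.1218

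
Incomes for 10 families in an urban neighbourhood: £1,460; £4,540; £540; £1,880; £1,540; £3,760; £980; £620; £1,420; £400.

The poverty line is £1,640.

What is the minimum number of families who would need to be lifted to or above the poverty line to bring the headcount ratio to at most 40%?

3

Currently q = 7 of N = 10 are below the line (H = 0.700).
A headcount ratio of at most 40% allows at most ⌊0.40 × 10⌋ = 4 poor families.
So at least 7 − 4 = 3 must be lifted.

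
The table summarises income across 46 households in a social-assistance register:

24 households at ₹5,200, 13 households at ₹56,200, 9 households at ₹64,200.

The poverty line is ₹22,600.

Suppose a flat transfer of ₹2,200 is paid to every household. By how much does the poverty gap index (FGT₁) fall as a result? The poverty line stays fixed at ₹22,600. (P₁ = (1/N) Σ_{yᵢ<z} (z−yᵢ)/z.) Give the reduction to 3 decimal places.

Before: below the line — 24×₹5,200; poverty gap index (FGT₁) = 0.40169.
After the ₹2,200 transfer: below the line — 24×₹7,400; poverty gap index (FGT₁) = 0.35090.
Reduction = 0.40169 − 0.35090 = 0.051.

0.051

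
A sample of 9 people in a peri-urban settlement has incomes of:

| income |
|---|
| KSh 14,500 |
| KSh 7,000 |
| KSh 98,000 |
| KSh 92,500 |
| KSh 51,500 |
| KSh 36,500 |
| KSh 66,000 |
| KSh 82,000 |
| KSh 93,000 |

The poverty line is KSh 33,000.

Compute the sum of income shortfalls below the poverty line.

KSh 44,500

Poor units: KSh 7,000, KSh 14,500 (q = 2 of N = 9).
Individual gaps: 33000−7000 = 26000; 33000−14500 = 18500.
Aggregate gap = KSh 44,500.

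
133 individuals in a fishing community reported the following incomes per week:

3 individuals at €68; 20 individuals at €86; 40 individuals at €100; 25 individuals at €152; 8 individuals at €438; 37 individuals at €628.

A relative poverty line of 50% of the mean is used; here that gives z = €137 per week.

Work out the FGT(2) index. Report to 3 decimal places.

0.048

Incomes under z: 3×€68, 20×€86, 40×€100 (q = 63 of N = 133).
Normalized shortfalls: (137−68)/137 = 0.5036 (×3); (137−86)/137 = 0.3723 (×20); (137−100)/137 = 0.2701 (×40).
Squared: 0.2537 (×3); 0.1386 (×20); 0.0729 (×40).
Sum = 6.450157; P₂ = 6.450157 / 133 = 0.048.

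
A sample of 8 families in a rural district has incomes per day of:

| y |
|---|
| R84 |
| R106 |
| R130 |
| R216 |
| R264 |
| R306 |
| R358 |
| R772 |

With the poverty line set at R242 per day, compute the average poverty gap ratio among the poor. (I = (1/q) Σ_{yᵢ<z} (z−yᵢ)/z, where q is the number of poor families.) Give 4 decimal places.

0.4463

Below z: R84, R106, R130, R216 (q = 4 of N = 8).
Shortfall ratios (z−y)/z: 0.6529, 0.5620, 0.4628, 0.1074; sum = 1.785124.
I averages over the q = 4 poor units only: 1.785124 / 4 = 0.4463.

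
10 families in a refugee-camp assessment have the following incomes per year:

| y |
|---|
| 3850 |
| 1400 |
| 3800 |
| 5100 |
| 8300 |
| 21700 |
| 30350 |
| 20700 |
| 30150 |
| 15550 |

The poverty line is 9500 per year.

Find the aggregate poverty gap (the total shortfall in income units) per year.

Poor units: 1400, 3800, 3850, 5100, 8300 (q = 5 of N = 10).
Individual gaps: 9500−1400 = 8100; 9500−3800 = 5700; 9500−3850 = 5650; 9500−5100 = 4400; 9500−8300 = 1200.
Aggregate gap = 25050.

25050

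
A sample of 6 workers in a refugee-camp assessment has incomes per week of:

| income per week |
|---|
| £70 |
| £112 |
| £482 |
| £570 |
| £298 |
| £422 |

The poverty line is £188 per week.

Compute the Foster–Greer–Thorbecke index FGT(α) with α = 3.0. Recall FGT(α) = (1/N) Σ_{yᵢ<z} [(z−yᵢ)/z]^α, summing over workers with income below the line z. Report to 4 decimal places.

0.0522

Below z: £70, £112 (q = 2 of N = 6).
Relative gaps: (188−70)/188 = 0.6277; (188−112)/188 = 0.4043.
Raised to α = 3.0: 0.24727; 0.06606.
Sum = 0.313335; FGT(3.0) = 0.313335 / 6 = 0.0522.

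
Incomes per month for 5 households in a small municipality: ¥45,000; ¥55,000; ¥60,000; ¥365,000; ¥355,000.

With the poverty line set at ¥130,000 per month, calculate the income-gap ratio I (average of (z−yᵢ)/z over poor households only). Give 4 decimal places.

0.5897

Below z: ¥45,000, ¥55,000, ¥60,000 (q = 3 of N = 5).
Shortfall ratios (z−y)/z: 0.6538, 0.5769, 0.5385; sum = 1.769231.
I averages over the q = 3 poor units only: 1.769231 / 3 = 0.5897.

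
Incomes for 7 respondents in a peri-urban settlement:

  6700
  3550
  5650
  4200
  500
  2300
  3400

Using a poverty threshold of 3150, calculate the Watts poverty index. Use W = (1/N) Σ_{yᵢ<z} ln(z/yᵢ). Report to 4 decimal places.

Below the line: 500, 2300 (q = 2 of N = 7).
Log shortfalls: ln(3150/500) = 1.8405; ln(3150/2300) = 0.3145.
W = 2.155043 / 7 = 0.3079.

0.3079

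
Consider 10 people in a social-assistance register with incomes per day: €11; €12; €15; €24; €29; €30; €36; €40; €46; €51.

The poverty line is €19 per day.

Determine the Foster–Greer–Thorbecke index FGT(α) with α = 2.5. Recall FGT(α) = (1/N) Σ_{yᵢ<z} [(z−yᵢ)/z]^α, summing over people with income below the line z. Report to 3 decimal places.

Below the line: €11, €12, €15 (q = 3 of N = 10).
Shortfall ratios: (19−11)/19 = 0.4211; (19−12)/19 = 0.3684; (19−15)/19 = 0.2105.
Raised to α = 2.5: 0.11504; 0.08239; 0.02034.
Sum = 0.217761; FGT(2.5) = 0.217761 / 10 = 0.022.

0.022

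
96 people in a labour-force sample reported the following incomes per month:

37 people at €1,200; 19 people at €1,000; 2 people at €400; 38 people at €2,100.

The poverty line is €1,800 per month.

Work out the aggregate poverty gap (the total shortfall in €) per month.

Poor units: 2×€400, 19×€1,000, 37×€1,200 (q = 58 of N = 96).
Individual gaps: 2×(1800−400) = 2800; 19×(1800−1000) = 15200; 37×(1800−1200) = 22200.
Aggregate gap = €40,200.

€40,200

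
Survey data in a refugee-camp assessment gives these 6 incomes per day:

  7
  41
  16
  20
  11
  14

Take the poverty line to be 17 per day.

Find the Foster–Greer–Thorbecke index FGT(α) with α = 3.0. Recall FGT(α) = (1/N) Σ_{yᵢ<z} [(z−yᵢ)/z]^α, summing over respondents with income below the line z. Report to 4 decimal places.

0.0422

Poor units: 7, 11, 14, 16 (q = 4 of N = 6).
Normalized shortfalls: (17−7)/17 = 0.5882; (17−11)/17 = 0.3529; (17−14)/17 = 0.1765; (17−16)/17 = 0.0588.
Raised to α = 3.0: 0.20354; 0.04396; 0.00550; 0.00020.
Sum = 0.253206; FGT(3.0) = 0.253206 / 6 = 0.0422.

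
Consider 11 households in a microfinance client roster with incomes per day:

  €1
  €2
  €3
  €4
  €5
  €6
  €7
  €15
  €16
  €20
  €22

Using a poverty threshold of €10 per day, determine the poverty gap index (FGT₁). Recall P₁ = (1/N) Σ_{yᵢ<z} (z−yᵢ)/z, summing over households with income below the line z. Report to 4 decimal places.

Below the line: €1, €2, €3, €4, €5, €6, €7 (q = 7 of N = 11).
Gap ratios (z−y)/z: (10−1)/10 = 0.9000; (10−2)/10 = 0.8000; (10−3)/10 = 0.7000; (10−4)/10 = 0.6000; (10−5)/10 = 0.5000; (10−6)/10 = 0.4000; (10−7)/10 = 0.3000.
Sum of shortfalls = 4.200000; P₁ averages over all N: 4.200000 / 11 = 0.3818.

0.3818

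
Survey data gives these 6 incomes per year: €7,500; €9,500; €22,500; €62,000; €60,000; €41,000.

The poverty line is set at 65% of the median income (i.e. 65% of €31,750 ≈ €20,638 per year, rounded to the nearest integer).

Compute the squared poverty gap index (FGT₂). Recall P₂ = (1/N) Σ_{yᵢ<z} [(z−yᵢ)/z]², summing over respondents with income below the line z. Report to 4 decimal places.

Poor units: €7,500, €9,500 (q = 2 of N = 6).
Shortfall ratios: (20638−7500)/20638 = 0.6366; (20638−9500)/20638 = 0.5397.
Squared: 0.4053; 0.2913.
Sum = 0.696509; P₂ = 0.696509 / 6 = 0.1161.

0.1161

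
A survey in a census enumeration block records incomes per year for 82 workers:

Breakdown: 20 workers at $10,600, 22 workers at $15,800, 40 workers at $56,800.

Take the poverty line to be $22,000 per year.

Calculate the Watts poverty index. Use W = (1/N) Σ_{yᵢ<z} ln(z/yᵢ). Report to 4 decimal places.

Below the line: 20×$10,600, 22×$15,800 (q = 42 of N = 82).
ln(z/y) terms: ln(22000/10600) = 0.7302 (×20); ln(22000/15800) = 0.3310 (×22).
W = 21.886484 / 82 = 0.2669.

0.2669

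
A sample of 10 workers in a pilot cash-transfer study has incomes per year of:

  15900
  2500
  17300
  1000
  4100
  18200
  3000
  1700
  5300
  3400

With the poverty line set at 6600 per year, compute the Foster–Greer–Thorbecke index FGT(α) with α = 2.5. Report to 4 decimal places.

Below the line: 1000, 1700, 2500, 3000, 3400, 4100, 5300 (q = 7 of N = 10).
Shortfall ratios: (6600−1000)/6600 = 0.8485; (6600−1700)/6600 = 0.7424; (6600−2500)/6600 = 0.6212; (6600−3000)/6600 = 0.5455; (6600−3400)/6600 = 0.4848; (6600−4100)/6600 = 0.3788; (6600−5300)/6600 = 0.1970.
Raised to α = 2.5: 0.66315; 0.47493; 0.30416; 0.21973; 0.16369; 0.08831; 0.01722.
Sum = 1.931182; FGT(2.5) = 1.931182 / 10 = 0.1931.

0.1931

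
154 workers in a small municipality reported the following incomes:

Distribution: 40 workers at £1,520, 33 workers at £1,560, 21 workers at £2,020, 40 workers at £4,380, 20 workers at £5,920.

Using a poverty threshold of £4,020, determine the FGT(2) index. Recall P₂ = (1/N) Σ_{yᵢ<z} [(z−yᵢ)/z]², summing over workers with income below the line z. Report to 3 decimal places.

0.214

Below the line: 40×£1,520, 33×£1,560, 21×£2,020 (q = 94 of N = 154).
Relative gaps: (4020−1520)/4020 = 0.6219 (×40); (4020−1560)/4020 = 0.6119 (×33); (4020−2020)/4020 = 0.4975 (×21).
Squared: 0.3867 (×40); 0.3745 (×33); 0.2475 (×21).
Sum = 33.025346; P₂ = 33.025346 / 154 = 0.214.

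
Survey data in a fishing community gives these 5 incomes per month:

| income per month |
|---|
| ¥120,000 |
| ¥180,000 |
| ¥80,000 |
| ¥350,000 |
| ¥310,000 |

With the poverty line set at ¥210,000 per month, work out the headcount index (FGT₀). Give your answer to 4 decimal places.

3 of the 5 families have income below ¥210,000.
H = 3/5 = 0.6000.

0.6000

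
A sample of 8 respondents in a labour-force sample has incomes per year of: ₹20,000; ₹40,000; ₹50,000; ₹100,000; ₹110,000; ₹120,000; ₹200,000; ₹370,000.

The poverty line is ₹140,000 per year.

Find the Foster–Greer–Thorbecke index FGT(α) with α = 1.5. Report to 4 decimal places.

0.2773

Incomes under z: ₹20,000, ₹40,000, ₹50,000, ₹100,000, ₹110,000, ₹120,000 (q = 6 of N = 8).
Gap ratios (z−y)/z: (140000−20000)/140000 = 0.8571; (140000−40000)/140000 = 0.7143; (140000−50000)/140000 = 0.6429; (140000−100000)/140000 = 0.2857; (140000−110000)/140000 = 0.2143; (140000−120000)/140000 = 0.1429.
Raised to α = 1.5: 0.79356; 0.60368; 0.51543; 0.15272; 0.09920; 0.05399.
Sum = 2.218585; FGT(1.5) = 2.218585 / 8 = 0.2773.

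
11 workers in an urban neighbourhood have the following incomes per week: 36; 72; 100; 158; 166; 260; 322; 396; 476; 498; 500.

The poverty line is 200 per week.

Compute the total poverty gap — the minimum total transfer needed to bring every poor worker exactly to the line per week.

468

Below z: 36, 72, 100, 158, 166 (q = 5 of N = 11).
Individual gaps: 200−36 = 164; 200−72 = 128; 200−100 = 100; 200−158 = 42; 200−166 = 34.
Aggregate gap = 468.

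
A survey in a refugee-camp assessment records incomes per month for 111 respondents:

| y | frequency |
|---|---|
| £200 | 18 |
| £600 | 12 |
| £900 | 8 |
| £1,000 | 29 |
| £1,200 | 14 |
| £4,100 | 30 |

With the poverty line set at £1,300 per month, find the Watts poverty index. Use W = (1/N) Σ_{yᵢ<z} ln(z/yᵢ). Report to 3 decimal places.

Below z: 18×£200, 12×£600, 8×£900, 29×£1,000, 14×£1,200 (q = 81 of N = 111).
Log shortfalls: ln(1300/200) = 1.8718 (×18); ln(1300/600) = 0.7732 (×12); ln(1300/900) = 0.3677 (×8); ln(1300/1000) = 0.2624 (×29); ln(1300/1200) = 0.0800 (×14).
W = 54.641678 / 111 = 0.492.

0.492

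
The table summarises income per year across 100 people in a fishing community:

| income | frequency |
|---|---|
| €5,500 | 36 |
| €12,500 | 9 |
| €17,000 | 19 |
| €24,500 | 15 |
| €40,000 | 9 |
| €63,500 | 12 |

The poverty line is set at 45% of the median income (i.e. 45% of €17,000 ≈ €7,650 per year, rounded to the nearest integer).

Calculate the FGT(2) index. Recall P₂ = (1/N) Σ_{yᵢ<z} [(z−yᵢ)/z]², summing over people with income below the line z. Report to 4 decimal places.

Below z: 36×€5,500 (q = 36 of N = 100).
Normalized shortfalls: (7650−5500)/7650 = 0.2810 (×36).
Squared: 0.0790 (×36).
Sum = 2.843522; P₂ = 2.843522 / 100 = 0.0284.

0.0284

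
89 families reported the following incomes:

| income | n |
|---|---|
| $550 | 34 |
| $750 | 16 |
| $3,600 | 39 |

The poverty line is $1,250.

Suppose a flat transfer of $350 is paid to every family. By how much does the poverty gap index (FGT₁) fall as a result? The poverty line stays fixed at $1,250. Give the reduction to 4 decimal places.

Before: below the line — 34×$550, 16×$750; poverty gap index (FGT₁) = 0.285843.
After the $350 transfer: below the line — 34×$900, 16×$1,100; poverty gap index (FGT₁) = 0.128539.
Reduction = 0.285843 − 0.128539 = 0.1573.

0.1573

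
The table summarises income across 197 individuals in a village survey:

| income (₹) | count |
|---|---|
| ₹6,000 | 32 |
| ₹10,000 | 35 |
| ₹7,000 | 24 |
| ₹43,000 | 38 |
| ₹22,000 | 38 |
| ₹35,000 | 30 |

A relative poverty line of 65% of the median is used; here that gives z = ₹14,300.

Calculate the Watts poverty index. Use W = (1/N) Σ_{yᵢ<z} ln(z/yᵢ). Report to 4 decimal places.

0.2916

Poor units: 32×₹6,000, 24×₹7,000, 35×₹10,000 (q = 91 of N = 197).
Log shortfalls: ln(14300/6000) = 0.8685 (×32); ln(14300/7000) = 0.7143 (×24); ln(14300/10000) = 0.3577 (×35).
W = 57.454993 / 197 = 0.2916.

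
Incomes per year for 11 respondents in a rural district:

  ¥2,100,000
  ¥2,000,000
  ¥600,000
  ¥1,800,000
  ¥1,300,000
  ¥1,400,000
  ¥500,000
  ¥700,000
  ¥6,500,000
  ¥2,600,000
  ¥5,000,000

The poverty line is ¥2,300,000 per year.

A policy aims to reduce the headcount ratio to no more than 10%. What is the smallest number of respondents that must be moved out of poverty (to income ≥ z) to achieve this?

8 of the 11 respondents are poor, so H = 8/11 = 0.727.
A headcount ratio of at most 10% allows at most ⌊0.10 × 11⌋ = 1 poor respondents.
So at least 8 − 1 = 7 must be lifted.

7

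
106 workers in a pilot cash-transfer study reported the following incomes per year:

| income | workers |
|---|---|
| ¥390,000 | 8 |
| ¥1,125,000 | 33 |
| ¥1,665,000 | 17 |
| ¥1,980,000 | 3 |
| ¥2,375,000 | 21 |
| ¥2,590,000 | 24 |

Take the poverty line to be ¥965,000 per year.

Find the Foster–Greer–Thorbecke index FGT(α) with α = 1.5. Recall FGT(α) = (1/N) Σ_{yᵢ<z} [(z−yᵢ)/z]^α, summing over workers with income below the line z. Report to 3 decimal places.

Incomes under z: 8×¥390,000 (q = 8 of N = 106).
Gap ratios (z−y)/z: (965000−390000)/965000 = 0.5959 (×8).
Raised to α = 1.5: 0.45995 (×8).
Sum = 3.679601; FGT(1.5) = 3.679601 / 106 = 0.035.

0.035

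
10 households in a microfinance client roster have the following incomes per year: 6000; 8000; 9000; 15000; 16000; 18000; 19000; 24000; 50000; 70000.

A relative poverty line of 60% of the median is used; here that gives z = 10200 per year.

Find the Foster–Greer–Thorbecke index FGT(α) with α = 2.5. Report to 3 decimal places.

Below z: 6000, 8000, 9000 (q = 3 of N = 10).
Gap ratios (z−y)/z: (10200−6000)/10200 = 0.4118; (10200−8000)/10200 = 0.2157; (10200−9000)/10200 = 0.1176.
Raised to α = 2.5: 0.10880; 0.02161; 0.00475.
Sum = 0.135151; FGT(2.5) = 0.135151 / 10 = 0.014.

0.014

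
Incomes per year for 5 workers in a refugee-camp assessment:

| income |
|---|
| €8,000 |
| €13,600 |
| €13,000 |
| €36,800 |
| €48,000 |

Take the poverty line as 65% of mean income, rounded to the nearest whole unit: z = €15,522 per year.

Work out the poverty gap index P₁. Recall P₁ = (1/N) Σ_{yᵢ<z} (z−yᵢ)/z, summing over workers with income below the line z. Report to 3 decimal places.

0.154

Below the line: €8,000, €13,000, €13,600 (q = 3 of N = 5).
Relative gaps: (15522−8000)/15522 = 0.4846; (15522−13000)/15522 = 0.1625; (15522−13600)/15522 = 0.1238.
Sum of shortfalls = 0.770906; P₁ averages over all N: 0.770906 / 5 = 0.154.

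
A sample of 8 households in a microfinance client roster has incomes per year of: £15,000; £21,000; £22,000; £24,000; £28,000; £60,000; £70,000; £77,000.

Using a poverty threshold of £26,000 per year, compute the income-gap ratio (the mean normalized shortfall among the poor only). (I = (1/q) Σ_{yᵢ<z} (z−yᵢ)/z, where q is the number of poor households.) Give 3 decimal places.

0.212

Below z: £15,000, £21,000, £22,000, £24,000 (q = 4 of N = 8).
Shortfall ratios (z−y)/z: 0.4231, 0.1923, 0.1538, 0.0769; sum = 0.846154.
The income-gap ratio divides by q (the poor only): 0.846154 / 4 = 0.212.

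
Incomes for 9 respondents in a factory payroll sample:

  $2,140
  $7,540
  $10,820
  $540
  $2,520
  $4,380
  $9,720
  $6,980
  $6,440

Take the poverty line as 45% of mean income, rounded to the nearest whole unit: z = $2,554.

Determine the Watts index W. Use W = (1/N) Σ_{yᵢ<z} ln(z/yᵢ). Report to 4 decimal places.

0.1938

Below z: $540, $2,140, $2,520 (q = 3 of N = 9).
ln(z/y) terms: ln(2554/540) = 1.5538; ln(2554/2140) = 0.1769; ln(2554/2520) = 0.0134.
W = 1.744104 / 9 = 0.1938.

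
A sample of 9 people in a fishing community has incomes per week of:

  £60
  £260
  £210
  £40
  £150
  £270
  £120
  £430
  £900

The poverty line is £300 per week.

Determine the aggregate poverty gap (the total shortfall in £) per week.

£990

Below the line: £40, £60, £120, £150, £210, £260, £270 (q = 7 of N = 9).
Individual gaps: 300−40 = 260; 300−60 = 240; 300−120 = 180; 300−150 = 150; 300−210 = 90; 300−260 = 40; 300−270 = 30.
Aggregate gap = £990.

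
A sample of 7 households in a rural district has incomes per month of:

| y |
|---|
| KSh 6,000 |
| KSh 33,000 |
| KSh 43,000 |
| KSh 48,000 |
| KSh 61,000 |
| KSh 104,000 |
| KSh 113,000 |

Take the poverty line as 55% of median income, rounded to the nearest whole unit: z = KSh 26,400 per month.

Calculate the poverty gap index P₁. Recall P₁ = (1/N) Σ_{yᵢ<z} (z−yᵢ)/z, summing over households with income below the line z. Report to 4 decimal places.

0.1104

Incomes under z: KSh 6,000 (q = 1 of N = 7).
Shortfall ratios: (26400−6000)/26400 = 0.7727.
Sum of shortfalls = 0.772727; P₁ averages over all N: 0.772727 / 7 = 0.1104.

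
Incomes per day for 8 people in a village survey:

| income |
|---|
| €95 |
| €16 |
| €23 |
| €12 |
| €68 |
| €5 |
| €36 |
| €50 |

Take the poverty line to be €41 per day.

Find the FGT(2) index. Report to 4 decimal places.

Below the line: €5, €12, €16, €23, €36 (q = 5 of N = 8).
Relative gaps: (41−5)/41 = 0.8780; (41−12)/41 = 0.7073; (41−16)/41 = 0.6098; (41−23)/41 = 0.4390; (41−36)/41 = 0.1220.
Squared: 0.7710; 0.5003; 0.3718; 0.1927; 0.0149.
Sum = 1.850684; P₂ = 1.850684 / 8 = 0.2313.

0.2313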